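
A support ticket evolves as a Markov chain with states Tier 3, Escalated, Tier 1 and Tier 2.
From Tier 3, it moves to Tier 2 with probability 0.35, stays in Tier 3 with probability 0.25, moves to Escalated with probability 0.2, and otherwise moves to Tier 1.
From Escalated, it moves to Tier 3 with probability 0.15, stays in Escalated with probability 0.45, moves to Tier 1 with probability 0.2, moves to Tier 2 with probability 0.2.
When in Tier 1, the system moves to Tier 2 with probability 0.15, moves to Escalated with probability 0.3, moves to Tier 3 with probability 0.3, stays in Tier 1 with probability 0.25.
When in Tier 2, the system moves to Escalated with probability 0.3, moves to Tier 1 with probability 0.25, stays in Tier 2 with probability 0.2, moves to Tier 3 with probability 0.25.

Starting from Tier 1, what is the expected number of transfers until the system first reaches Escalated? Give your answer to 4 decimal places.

Let t(s) be the expected number of transfers to first reach Escalated from state s, with t(Escalated) = 0. Conditioning on the first transfer:
t(Tier 3) = 1 + 0.25·t(Tier 3) + 0.2·t(Tier 1) + 0.35·t(Tier 2)
t(Tier 1) = 1 + 0.3·t(Tier 3) + 0.25·t(Tier 1) + 0.15·t(Tier 2)
t(Tier 2) = 1 + 0.25·t(Tier 3) + 0.25·t(Tier 1) + 0.2·t(Tier 2)
Solving: t(Tier 3) = 4.0164, t(Tier 1) = 3.6703, t(Tier 2) = 3.6521.
Expected transfers from Tier 1 to Escalated: 3.6703.

3.6703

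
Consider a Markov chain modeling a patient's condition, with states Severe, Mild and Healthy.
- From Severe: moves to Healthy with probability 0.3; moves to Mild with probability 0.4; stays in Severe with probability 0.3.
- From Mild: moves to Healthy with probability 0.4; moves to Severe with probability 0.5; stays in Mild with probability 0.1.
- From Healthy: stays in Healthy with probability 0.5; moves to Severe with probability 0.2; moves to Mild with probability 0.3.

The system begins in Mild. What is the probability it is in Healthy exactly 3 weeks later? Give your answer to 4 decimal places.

0.4110

Propagate the distribution vector 3 weeks from Mild.
After 0 weeks: (0.0000, 1.0000, 0.0000)
After 1 week: (0.5000, 0.1000, 0.4000)
After 2 weeks: (0.2800, 0.3300, 0.3900)
After 3 weeks: (0.3270, 0.2620, 0.4110)
P(in Healthy after 3 weeks) = 0.4110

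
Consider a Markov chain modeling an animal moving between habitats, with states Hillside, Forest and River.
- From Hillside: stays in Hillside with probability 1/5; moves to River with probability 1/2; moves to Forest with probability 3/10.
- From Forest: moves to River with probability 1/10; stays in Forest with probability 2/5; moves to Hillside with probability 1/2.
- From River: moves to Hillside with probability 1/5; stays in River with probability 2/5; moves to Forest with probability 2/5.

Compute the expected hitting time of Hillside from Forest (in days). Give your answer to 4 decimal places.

Let t(s) be the expected number of days to first reach Hillside from state s, with t(Hillside) = 0. Conditioning on the first day:
t(Forest) = 1 + 0.4·t(Forest) + 0.1·t(River)
t(River) = 1 + 0.4·t(Forest) + 0.4·t(River)
Solving: t(Forest) = 2.1875, t(River) = 3.1250.
Expected days from Forest to Hillside: 2.1875.

2.1875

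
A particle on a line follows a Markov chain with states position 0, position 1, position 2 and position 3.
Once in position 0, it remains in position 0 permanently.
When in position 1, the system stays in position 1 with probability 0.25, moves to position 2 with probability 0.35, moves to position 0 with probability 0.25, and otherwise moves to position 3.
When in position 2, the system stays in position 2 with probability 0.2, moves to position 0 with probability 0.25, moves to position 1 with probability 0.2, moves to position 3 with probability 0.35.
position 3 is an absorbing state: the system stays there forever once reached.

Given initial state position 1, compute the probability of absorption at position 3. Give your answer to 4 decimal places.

0.4575

Let h(s) be the probability of absorption at position 3 starting from transient state s. Then h(position 3) = 1 and h(position 0) = 0. By first-step analysis:
h(position 1) = 0.25·0 + 0.25·h(position 1) + 0.35·h(position 2) + 0.15·1
h(position 2) = 0.25·0 + 0.2·h(position 1) + 0.2·h(position 2) + 0.35·1
Solving: h(position 1) = 0.4575, h(position 2) = 0.5519.
Starting from position 1, the probability is 0.4575.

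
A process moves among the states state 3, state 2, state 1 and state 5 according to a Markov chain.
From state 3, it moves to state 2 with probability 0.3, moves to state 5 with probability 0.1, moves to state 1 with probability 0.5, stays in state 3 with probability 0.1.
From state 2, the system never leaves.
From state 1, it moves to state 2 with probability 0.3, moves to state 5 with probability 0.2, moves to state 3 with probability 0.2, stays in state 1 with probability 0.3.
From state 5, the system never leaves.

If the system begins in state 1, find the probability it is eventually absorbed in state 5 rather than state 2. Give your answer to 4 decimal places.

Let h(s) be the probability of absorption at state 5 starting from transient state s. Then h(state 5) = 1 and h(state 2) = 0. By first-step analysis:
h(state 3) = 0.1·h(state 3) + 0.3·0 + 0.5·h(state 1) + 0.1·1
h(state 1) = 0.2·h(state 3) + 0.3·0 + 0.3·h(state 1) + 0.2·1
Solving: h(state 3) = 0.3208, h(state 1) = 0.3774.
Starting from state 1, the probability is 0.3774.

0.3774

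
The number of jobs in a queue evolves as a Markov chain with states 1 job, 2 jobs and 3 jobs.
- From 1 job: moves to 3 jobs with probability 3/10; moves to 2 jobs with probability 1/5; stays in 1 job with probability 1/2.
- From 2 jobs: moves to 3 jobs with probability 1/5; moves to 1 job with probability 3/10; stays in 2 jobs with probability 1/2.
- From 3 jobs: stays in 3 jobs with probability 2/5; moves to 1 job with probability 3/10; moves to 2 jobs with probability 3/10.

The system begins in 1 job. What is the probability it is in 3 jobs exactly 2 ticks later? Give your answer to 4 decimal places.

0.3100

Sum over the intermediate state after 1 tick:
P = P(1 job→1 job)·P(1 job→3 jobs) + P(1 job→2 jobs)·P(2 jobs→3 jobs) + P(1 job→3 jobs)·P(3 jobs→3 jobs)
  = 0.5×0.3 + 0.2×0.2 + 0.3×0.4
  = 0.1500 + 0.0400 + 0.1200 = 0.3100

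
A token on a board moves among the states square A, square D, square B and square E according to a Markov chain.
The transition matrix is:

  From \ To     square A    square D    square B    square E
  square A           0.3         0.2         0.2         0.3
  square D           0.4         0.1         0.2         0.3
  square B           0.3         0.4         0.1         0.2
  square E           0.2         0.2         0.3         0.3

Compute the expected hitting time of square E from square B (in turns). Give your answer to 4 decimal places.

3.8710

Let t(s) be the expected number of turns to first reach square E from state s, with t(square E) = 0. Conditioning on the first turn:
t(square A) = 1 + 0.3·t(square A) + 0.2·t(square D) + 0.2·t(square B)
t(square D) = 1 + 0.4·t(square A) + 0.1·t(square D) + 0.2·t(square B)
t(square B) = 1 + 0.3·t(square A) + 0.4·t(square D) + 0.1·t(square B)
Solving: t(square A) = 3.5484, t(square D) = 3.5484, t(square B) = 3.8710.
Expected turns from square B to square E: 3.8710.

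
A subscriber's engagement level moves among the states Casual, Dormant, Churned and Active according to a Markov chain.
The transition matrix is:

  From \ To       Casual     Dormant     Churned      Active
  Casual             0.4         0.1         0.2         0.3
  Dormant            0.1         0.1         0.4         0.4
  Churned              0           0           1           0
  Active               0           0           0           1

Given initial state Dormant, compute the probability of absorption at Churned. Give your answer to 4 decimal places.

Let h(s) be the probability of absorption at Churned starting from transient state s. Then h(Churned) = 1 and h(Active) = 0. By first-step analysis:
h(Casual) = 0.4·h(Casual) + 0.1·h(Dormant) + 0.2·1 + 0.3·0
h(Dormant) = 0.1·h(Casual) + 0.1·h(Dormant) + 0.4·1 + 0.4·0
Solving: h(Casual) = 0.4151, h(Dormant) = 0.4906.
Starting from Dormant, the probability is 0.4906.

0.4906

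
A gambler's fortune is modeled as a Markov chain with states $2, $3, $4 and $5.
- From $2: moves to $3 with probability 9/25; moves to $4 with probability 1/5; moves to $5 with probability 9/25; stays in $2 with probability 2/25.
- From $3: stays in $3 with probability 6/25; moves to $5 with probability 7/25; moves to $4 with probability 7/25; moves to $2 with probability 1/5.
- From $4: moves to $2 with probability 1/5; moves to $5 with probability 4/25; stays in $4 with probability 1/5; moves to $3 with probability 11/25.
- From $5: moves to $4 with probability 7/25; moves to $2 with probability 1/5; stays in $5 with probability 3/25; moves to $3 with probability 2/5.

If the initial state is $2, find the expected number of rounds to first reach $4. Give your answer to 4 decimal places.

Let t(s) be the expected number of rounds to first reach $4 from state s, with t($4) = 0. Conditioning on the first round:
t($2) = 1 + 0.08·t($2) + 0.36·t($3) + 0.36·t($5)
t($3) = 1 + 0.2·t($2) + 0.24·t($3) + 0.28·t($5)
t($5) = 1 + 0.2·t($2) + 0.4·t($3) + 0.12·t($5)
Solving: t($2) = 4.0323, t($3) = 3.7634, t($5) = 3.7634.
Expected rounds from $2 to $4: 4.0323.

4.0323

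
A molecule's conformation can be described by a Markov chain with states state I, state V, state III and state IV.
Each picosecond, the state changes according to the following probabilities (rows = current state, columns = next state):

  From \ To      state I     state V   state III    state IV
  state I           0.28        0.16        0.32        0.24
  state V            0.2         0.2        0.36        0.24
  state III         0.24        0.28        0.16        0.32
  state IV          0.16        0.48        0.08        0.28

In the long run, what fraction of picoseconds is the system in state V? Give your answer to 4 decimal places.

0.2851

Let the stationary distribution be π with π = πP and π_1 + π_2 + π_3 + π_4 = 1.
π_1 = 0.28·π_1 + 0.2·π_2 + 0.24·π_3 + 0.16·π_4
π_2 = 0.16·π_1 + 0.2·π_2 + 0.28·π_3 + 0.48·π_4
π_3 = 0.32·π_1 + 0.36·π_2 + 0.16·π_3 + 0.08·π_4
Solving with the normalization constraint gives π = (0.2157, 0.2851, 0.2300, 0.2692).
So the stationary probability of state V is 0.2851.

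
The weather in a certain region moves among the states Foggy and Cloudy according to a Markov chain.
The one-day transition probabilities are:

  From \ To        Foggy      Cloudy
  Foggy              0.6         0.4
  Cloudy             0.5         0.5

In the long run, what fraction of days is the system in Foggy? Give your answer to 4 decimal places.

0.5556

Let the stationary distribution be π with π = πP and π_1 + π_2 = 1.
π_1 = 0.6·π_1 + 0.5·π_2
Solving with the normalization constraint gives π = (0.5556, 0.4444).
So the stationary probability of Foggy is 0.5556.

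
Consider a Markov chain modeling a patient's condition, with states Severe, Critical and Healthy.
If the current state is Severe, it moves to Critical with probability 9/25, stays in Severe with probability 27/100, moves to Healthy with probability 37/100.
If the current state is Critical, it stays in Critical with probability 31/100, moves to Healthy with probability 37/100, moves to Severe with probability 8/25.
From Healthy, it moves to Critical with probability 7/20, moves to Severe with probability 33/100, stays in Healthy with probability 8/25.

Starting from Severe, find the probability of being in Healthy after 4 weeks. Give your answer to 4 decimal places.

0.3524

Propagate the distribution vector 4 weeks from Severe.
After 0 weeks: (1.0000, 0.0000, 0.0000)
After 1 week: (0.2700, 0.3600, 0.3700)
After 2 weeks: (0.3102, 0.3383, 0.3515)
After 3 weeks: (0.3080, 0.3396, 0.3524)
After 4 weeks: (0.3081, 0.3395, 0.3524)
P(in Healthy after 4 weeks) = 0.3524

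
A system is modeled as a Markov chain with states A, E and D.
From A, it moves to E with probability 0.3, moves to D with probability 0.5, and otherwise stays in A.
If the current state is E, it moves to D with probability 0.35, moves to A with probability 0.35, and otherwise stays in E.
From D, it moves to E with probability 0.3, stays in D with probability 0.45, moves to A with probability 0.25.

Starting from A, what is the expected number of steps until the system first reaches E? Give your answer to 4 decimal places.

Let t(s) be the expected number of steps to first reach E from state s, with t(E) = 0. Conditioning on the first step:
t(A) = 1 + 0.2·t(A) + 0.5·t(D)
t(D) = 1 + 0.25·t(A) + 0.45·t(D)
Solving: t(A) = 3.3333, t(D) = 3.3333.
Expected steps from A to E: 3.3333.

3.3333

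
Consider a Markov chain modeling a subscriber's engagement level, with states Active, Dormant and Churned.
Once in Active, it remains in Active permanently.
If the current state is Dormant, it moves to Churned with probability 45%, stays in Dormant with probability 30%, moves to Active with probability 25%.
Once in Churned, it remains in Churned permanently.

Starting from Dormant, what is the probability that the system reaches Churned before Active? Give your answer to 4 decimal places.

0.6429

Let h(s) be the probability of absorption at Churned starting from transient state s. Then h(Churned) = 1 and h(Active) = 0. By first-step analysis:
h(Dormant) = 0.25·0 + 0.3·h(Dormant) + 0.45·1
Solving: h(Dormant) = 0.6429.
Starting from Dormant, the probability is 0.6429.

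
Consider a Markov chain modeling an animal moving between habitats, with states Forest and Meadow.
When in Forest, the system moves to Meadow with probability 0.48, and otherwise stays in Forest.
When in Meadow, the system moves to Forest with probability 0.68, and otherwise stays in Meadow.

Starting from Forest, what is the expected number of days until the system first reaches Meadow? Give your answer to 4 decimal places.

2.0833

Let t(s) be the expected number of days to first reach Meadow from state s, with t(Meadow) = 0. Conditioning on the first day:
t(Forest) = 1 + 0.52·t(Forest)
Solving: t(Forest) = 2.0833.
Expected days from Forest to Meadow: 2.0833.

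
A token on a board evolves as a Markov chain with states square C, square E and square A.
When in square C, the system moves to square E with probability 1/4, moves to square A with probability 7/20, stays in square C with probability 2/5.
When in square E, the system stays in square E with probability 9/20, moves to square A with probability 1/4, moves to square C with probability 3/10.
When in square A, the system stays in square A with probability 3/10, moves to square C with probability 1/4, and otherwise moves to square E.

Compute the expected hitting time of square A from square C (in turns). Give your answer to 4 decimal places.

3.1373

Let t(s) be the expected number of turns to first reach square A from state s, with t(square A) = 0. Conditioning on the first turn:
t(square C) = 1 + 0.4·t(square C) + 0.25·t(square E)
t(square E) = 1 + 0.3·t(square C) + 0.45·t(square E)
Solving: t(square C) = 3.1373, t(square E) = 3.5294.
Expected turns from square C to square A: 3.1373.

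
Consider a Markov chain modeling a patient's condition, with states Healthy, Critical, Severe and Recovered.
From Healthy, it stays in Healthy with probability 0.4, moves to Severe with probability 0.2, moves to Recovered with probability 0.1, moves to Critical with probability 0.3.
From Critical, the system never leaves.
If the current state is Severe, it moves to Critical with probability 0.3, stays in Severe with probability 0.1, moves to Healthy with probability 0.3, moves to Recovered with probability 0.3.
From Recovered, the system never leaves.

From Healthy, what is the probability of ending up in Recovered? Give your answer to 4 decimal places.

Let h(s) be the probability of absorption at Recovered starting from transient state s. Then h(Recovered) = 1 and h(Critical) = 0. By first-step analysis:
h(Healthy) = 0.4·h(Healthy) + 0.3·0 + 0.2·h(Severe) + 0.1·1
h(Severe) = 0.3·h(Healthy) + 0.3·0 + 0.1·h(Severe) + 0.3·1
Solving: h(Healthy) = 0.3125, h(Severe) = 0.4375.
Starting from Healthy, the probability is 0.3125.

0.3125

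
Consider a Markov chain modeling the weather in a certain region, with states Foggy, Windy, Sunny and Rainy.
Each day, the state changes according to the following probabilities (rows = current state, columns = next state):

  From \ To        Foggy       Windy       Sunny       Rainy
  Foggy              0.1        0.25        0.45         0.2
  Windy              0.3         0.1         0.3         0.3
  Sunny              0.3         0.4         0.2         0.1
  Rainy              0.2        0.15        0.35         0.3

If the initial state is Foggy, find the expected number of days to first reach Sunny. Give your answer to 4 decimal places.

2.5242

Let t(s) be the expected number of days to first reach Sunny from state s, with t(Sunny) = 0. Conditioning on the first day:
t(Foggy) = 1 + 0.1·t(Foggy) + 0.25·t(Windy) + 0.2·t(Rainy)
t(Windy) = 1 + 0.3·t(Foggy) + 0.1·t(Windy) + 0.3·t(Rainy)
t(Rainy) = 1 + 0.2·t(Foggy) + 0.15·t(Windy) + 0.3·t(Rainy)
Solving: t(Foggy) = 2.5242, t(Windy) = 2.8744, t(Rainy) = 2.7657.
Expected days from Foggy to Sunny: 2.5242.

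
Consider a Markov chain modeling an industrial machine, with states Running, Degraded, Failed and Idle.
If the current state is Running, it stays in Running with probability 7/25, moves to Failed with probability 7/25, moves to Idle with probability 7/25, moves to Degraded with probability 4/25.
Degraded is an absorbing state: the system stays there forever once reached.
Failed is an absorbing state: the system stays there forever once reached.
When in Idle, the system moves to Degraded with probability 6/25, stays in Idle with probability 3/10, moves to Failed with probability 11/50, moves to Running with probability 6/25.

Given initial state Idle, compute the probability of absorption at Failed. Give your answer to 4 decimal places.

Let h(s) be the probability of absorption at Failed starting from transient state s. Then h(Failed) = 1 and h(Degraded) = 0. By first-step analysis:
h(Running) = 0.28·h(Running) + 0.16·0 + 0.28·1 + 0.28·h(Idle)
h(Idle) = 0.24·h(Running) + 0.24·0 + 0.22·1 + 0.3·h(Idle)
Solving: h(Running) = 0.5897, h(Idle) = 0.5165.
Starting from Idle, the probability is 0.5165.

0.5165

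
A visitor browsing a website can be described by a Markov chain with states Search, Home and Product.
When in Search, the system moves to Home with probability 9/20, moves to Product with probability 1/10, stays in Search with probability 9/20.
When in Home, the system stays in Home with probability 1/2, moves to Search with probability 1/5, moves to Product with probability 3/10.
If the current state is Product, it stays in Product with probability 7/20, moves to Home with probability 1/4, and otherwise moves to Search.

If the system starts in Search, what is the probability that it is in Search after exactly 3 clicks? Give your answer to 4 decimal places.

Propagate the distribution vector 3 clicks from Search.
After 0 clicks: (1.0000, 0.0000, 0.0000)
After 1 click: (0.4500, 0.4500, 0.1000)
After 2 clicks: (0.3325, 0.4525, 0.2150)
After 3 clicks: (0.3261, 0.4296, 0.2443)
P(in Search after 3 clicks) = 0.3261

0.3261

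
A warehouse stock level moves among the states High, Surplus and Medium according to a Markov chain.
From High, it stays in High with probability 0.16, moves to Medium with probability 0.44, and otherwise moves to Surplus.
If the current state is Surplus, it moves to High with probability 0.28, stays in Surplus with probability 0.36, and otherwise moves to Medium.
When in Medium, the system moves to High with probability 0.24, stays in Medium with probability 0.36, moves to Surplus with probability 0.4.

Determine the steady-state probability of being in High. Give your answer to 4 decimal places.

Let the stationary distribution be π with π = πP and π_1 + π_2 + π_3 = 1.
π_1 = 0.16·π_1 + 0.28·π_2 + 0.24·π_3
π_2 = 0.4·π_1 + 0.36·π_2 + 0.4·π_3
Solving with the normalization constraint gives π = (0.2365, 0.3846, 0.3789).
So the stationary probability of High is 0.2365.

0.2365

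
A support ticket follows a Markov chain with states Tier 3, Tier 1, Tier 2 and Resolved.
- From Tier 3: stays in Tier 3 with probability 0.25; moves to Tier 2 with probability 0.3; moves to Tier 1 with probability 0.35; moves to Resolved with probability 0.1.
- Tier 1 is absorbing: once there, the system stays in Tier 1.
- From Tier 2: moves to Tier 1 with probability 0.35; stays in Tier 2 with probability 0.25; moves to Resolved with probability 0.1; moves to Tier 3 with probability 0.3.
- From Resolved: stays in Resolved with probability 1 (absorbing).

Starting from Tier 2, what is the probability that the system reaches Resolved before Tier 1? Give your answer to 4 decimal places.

0.2222

Let h(s) be the probability of absorption at Resolved starting from transient state s. Then h(Resolved) = 1 and h(Tier 1) = 0. By first-step analysis:
h(Tier 3) = 0.25·h(Tier 3) + 0.35·0 + 0.3·h(Tier 2) + 0.1·1
h(Tier 2) = 0.3·h(Tier 3) + 0.35·0 + 0.25·h(Tier 2) + 0.1·1
Solving: h(Tier 3) = 0.2222, h(Tier 2) = 0.2222.
Starting from Tier 2, the probability is 0.2222.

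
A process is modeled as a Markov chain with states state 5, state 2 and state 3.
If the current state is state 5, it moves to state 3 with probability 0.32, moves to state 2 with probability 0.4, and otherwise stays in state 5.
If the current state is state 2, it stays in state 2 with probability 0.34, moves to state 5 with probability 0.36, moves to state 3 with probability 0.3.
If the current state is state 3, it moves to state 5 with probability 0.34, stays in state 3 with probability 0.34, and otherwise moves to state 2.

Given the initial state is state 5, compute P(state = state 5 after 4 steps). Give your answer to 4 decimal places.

0.3274

Propagate the distribution vector 4 steps from state 5.
After 0 steps: (1.0000, 0.0000, 0.0000)
After 1 step: (0.2800, 0.4000, 0.3200)
After 2 steps: (0.3312, 0.3504, 0.3184)
After 3 steps: (0.3271, 0.3535, 0.3194)
After 4 steps: (0.3274, 0.3532, 0.3193)
P(in state 5 after 4 steps) = 0.3274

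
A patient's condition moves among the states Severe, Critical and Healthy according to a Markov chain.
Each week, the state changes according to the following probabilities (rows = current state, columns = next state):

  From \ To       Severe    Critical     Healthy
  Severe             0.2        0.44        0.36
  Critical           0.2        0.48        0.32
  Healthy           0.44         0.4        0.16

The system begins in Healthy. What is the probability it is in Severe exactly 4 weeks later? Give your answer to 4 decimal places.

Propagate the distribution vector 4 weeks from Healthy.
After 0 weeks: (0.0000, 0.0000, 1.0000)
After 1 week: (0.4400, 0.4000, 0.1600)
After 2 weeks: (0.2384, 0.4496, 0.3120)
After 3 weeks: (0.2749, 0.4455, 0.2796)
After 4 weeks: (0.2671, 0.4466, 0.2863)
P(in Severe after 4 weeks) = 0.2671

0.2671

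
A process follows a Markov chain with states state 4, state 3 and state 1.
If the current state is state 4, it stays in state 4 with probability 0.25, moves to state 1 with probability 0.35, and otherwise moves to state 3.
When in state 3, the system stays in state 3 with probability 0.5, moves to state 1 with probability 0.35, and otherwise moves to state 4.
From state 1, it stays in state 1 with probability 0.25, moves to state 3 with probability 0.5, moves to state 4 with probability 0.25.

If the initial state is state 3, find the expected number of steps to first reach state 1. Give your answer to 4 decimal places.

Let t(s) be the expected number of steps to first reach state 1 from state s, with t(state 1) = 0. Conditioning on the first step:
t(state 4) = 1 + 0.25·t(state 4) + 0.4·t(state 3)
t(state 3) = 1 + 0.15·t(state 4) + 0.5·t(state 3)
Solving: t(state 4) = 2.8571, t(state 3) = 2.8571.
Expected steps from state 3 to state 1: 2.8571.

2.8571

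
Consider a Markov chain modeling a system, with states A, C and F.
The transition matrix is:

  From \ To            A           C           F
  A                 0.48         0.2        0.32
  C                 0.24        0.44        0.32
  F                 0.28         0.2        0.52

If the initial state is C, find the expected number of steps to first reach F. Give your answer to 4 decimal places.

Let t(s) be the expected number of steps to first reach F from state s, with t(F) = 0. Conditioning on the first step:
t(A) = 1 + 0.48·t(A) + 0.2·t(C)
t(C) = 1 + 0.24·t(A) + 0.44·t(C)
Solving: t(A) = 3.1250, t(C) = 3.1250.
Expected steps from C to F: 3.1250.

3.1250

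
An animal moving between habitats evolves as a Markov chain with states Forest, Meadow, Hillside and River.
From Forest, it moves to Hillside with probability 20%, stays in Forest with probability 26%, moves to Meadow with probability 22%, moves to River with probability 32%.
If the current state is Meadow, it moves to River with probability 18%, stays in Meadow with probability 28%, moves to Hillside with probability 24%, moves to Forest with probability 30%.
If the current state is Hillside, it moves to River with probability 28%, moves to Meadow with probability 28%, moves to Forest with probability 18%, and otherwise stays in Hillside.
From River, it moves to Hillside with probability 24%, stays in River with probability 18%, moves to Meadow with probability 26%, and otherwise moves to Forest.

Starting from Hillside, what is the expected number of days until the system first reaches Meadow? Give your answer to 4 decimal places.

3.8374

Let t(s) be the expected number of days to first reach Meadow from state s, with t(Meadow) = 0. Conditioning on the first day:
t(Forest) = 1 + 0.26·t(Forest) + 0.2·t(Hillside) + 0.32·t(River)
t(Hillside) = 1 + 0.18·t(Forest) + 0.26·t(Hillside) + 0.28·t(River)
t(River) = 1 + 0.32·t(Forest) + 0.24·t(Hillside) + 0.18·t(River)
Solving: t(Forest) = 4.0921, t(Hillside) = 3.8374, t(River) = 3.9395.
Expected days from Hillside to Meadow: 3.8374.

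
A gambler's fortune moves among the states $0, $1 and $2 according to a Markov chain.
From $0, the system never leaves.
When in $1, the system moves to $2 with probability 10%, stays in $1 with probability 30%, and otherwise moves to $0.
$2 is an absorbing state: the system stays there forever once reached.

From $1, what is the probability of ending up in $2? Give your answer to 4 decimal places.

Let h(s) be the probability of absorption at $2 starting from transient state s. Then h($2) = 1 and h($0) = 0. By first-step analysis:
h($1) = 0.6·0 + 0.3·h($1) + 0.1·1
Solving: h($1) = 0.1429.
Starting from $1, the probability is 0.1429.

0.1429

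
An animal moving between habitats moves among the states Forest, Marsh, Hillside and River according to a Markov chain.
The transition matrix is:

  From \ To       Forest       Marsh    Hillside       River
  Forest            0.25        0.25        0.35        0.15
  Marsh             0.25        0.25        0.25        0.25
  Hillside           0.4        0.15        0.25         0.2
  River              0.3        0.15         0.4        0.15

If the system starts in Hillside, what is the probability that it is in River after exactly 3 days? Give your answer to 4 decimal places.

Propagate the distribution vector 3 days from Hillside.
After 0 days: (0.0000, 0.0000, 1.0000, 0.0000)
After 1 day: (0.4000, 0.1500, 0.2500, 0.2000)
After 2 days: (0.2975, 0.2050, 0.3200, 0.1775)
After 3 days: (0.3069, 0.2003, 0.3064, 0.1865)
P(in River after 3 days) = 0.1865

0.1865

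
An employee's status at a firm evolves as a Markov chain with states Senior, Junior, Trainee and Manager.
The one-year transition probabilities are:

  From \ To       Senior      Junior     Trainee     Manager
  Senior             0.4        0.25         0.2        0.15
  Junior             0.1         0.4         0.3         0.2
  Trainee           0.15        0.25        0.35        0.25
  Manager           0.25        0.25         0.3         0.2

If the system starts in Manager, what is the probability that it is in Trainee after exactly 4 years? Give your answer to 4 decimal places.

0.2935

Propagate the distribution vector 4 years from Manager.
After 0 years: (0.0000, 0.0000, 0.0000, 1.0000)
After 1 year: (0.2500, 0.2500, 0.3000, 0.2000)
After 2 years: (0.2200, 0.2875, 0.2900, 0.2025)
After 3 years: (0.2109, 0.2931, 0.2925, 0.2035)
After 4 years: (0.2084, 0.2940, 0.2935, 0.2041)
P(in Trainee after 4 years) = 0.2935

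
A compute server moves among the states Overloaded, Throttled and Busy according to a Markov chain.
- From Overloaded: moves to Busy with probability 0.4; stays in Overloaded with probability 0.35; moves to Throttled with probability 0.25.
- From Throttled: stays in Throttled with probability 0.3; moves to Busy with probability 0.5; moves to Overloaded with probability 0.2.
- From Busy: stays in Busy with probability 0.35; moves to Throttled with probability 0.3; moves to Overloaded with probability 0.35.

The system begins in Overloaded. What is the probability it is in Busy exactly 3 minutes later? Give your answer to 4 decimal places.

Propagate the distribution vector 3 minutes from Overloaded.
After 0 minutes: (1.0000, 0.0000, 0.0000)
After 1 minute: (0.3500, 0.2500, 0.4000)
After 2 minutes: (0.3125, 0.2825, 0.4050)
After 3 minutes: (0.3076, 0.2844, 0.4080)
P(in Busy after 3 minutes) = 0.4080

0.4080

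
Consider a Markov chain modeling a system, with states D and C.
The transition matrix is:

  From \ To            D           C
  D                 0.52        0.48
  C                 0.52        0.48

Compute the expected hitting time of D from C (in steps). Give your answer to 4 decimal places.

1.9231

Let t(s) be the expected number of steps to first reach D from state s, with t(D) = 0. Conditioning on the first step:
t(C) = 1 + 0.48·t(C)
Solving: t(C) = 1.9231.
Expected steps from C to D: 1.9231.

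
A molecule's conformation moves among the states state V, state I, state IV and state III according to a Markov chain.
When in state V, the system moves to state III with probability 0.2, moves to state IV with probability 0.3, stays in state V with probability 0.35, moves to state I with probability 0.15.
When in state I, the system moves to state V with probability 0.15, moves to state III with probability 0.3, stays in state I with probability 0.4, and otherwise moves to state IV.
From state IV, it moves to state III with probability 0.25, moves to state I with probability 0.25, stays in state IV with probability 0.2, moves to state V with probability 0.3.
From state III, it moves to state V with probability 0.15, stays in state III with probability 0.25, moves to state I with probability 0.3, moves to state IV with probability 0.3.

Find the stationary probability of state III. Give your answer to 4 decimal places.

Let the stationary distribution be π with π = πP and π_1 + π_2 + π_3 + π_4 = 1.
π_1 = 0.35·π_1 + 0.15·π_2 + 0.3·π_3 + 0.15·π_4
π_2 = 0.15·π_1 + 0.4·π_2 + 0.25·π_3 + 0.3·π_4
π_3 = 0.3·π_1 + 0.15·π_2 + 0.2·π_3 + 0.3·π_4
Solving with the normalization constraint gives π = (0.2314, 0.2817, 0.2343, 0.2525).
So the stationary probability of state III is 0.2525.

0.2525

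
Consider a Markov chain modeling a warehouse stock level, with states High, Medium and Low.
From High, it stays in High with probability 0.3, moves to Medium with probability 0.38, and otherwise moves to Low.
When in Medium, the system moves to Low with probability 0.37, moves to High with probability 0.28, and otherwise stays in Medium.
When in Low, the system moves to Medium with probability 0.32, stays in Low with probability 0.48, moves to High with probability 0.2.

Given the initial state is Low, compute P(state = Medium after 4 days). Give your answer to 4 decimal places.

0.3455

Propagate the distribution vector 4 days from Low.
After 0 days: (0.0000, 0.0000, 1.0000)
After 1 day: (0.2000, 0.3200, 0.4800)
After 2 days: (0.2456, 0.3416, 0.4128)
After 3 days: (0.2519, 0.3450, 0.4031)
After 4 days: (0.2528, 0.3455, 0.4017)
P(in Medium after 4 days) = 0.3455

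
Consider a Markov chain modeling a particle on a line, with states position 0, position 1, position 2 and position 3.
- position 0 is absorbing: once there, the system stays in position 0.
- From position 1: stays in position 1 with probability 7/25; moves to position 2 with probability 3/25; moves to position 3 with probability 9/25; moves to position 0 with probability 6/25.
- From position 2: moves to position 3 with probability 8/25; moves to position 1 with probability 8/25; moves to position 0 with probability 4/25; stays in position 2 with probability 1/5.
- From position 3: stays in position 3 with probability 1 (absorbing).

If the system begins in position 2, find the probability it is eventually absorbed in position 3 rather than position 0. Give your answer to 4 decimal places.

Let h(s) be the probability of absorption at position 3 starting from transient state s. Then h(position 3) = 1 and h(position 0) = 0. By first-step analysis:
h(position 1) = 0.24·0 + 0.28·h(position 1) + 0.12·h(position 2) + 0.36·1
h(position 2) = 0.16·0 + 0.32·h(position 1) + 0.2·h(position 2) + 0.32·1
Solving: h(position 1) = 0.6071, h(position 2) = 0.6429.
Starting from position 2, the probability is 0.6429.

0.6429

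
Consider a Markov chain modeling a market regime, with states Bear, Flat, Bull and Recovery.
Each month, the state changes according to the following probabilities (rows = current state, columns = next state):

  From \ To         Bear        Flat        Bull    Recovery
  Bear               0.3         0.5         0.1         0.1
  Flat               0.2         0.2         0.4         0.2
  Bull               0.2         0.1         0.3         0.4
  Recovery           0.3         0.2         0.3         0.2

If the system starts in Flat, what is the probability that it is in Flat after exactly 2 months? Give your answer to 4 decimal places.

Propagate the distribution vector 2 months from Flat.
After 0 months: (0.0000, 1.0000, 0.0000, 0.0000)
After 1 month: (0.2000, 0.2000, 0.4000, 0.2000)
After 2 months: (0.2400, 0.2200, 0.2800, 0.2600)
P(in Flat after 2 months) = 0.2200

0.2200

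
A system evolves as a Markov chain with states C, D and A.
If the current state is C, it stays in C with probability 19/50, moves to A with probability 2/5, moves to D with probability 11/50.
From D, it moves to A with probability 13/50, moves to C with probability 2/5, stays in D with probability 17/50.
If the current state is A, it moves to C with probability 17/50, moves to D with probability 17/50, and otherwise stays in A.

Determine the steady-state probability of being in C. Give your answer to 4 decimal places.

Let the stationary distribution be π with π = πP and π_1 + π_2 + π_3 = 1.
π_1 = 0.38·π_1 + 0.4·π_2 + 0.34·π_3
π_2 = 0.22·π_1 + 0.34·π_2 + 0.34·π_3
Solving with the normalization constraint gives π = (0.3726, 0.2953, 0.3321).
So the stationary probability of C is 0.3726.

0.3726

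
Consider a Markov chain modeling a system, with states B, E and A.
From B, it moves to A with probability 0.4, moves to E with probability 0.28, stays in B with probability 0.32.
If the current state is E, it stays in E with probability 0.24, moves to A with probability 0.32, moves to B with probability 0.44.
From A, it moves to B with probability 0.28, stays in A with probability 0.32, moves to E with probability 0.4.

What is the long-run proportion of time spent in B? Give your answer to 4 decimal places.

Let the stationary distribution be π with π = πP and π_1 + π_2 + π_3 = 1.
π_1 = 0.32·π_1 + 0.44·π_2 + 0.28·π_3
π_2 = 0.28·π_1 + 0.24·π_2 + 0.4·π_3
Solving with the normalization constraint gives π = (0.3432, 0.3093, 0.3475).
So the stationary probability of B is 0.3432.

0.3432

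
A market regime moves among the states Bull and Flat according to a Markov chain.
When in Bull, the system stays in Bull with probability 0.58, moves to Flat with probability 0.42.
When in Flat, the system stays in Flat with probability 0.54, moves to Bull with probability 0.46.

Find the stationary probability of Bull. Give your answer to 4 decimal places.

0.5227

Let the stationary distribution be π with π = πP and π_1 + π_2 = 1.
π_1 = 0.58·π_1 + 0.46·π_2
Solving with the normalization constraint gives π = (0.5227, 0.4773).
So the stationary probability of Bull is 0.5227.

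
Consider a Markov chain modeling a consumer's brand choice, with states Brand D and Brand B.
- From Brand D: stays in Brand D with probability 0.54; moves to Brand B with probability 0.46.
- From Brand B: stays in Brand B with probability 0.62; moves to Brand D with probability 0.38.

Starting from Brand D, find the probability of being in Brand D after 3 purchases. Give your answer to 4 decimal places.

0.4546

Propagate the distribution vector 3 purchases from Brand D.
After 0 purchases: (1.0000, 0.0000)
After 1 purchase: (0.5400, 0.4600)
After 2 purchases: (0.4664, 0.5336)
After 3 purchases: (0.4546, 0.5454)
P(in Brand D after 3 purchases) = 0.4546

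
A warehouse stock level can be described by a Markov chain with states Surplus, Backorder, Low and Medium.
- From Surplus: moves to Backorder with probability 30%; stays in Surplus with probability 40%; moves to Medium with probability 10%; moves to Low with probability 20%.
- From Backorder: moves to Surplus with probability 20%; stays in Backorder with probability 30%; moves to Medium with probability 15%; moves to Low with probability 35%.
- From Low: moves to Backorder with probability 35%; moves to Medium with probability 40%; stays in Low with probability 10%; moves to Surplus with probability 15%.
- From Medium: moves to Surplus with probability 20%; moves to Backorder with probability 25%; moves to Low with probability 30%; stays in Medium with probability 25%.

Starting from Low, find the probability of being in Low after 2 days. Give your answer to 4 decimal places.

Propagate the distribution vector 2 days from Low.
After 0 days: (0.0000, 0.0000, 1.0000, 0.0000)
After 1 day: (0.1500, 0.3500, 0.1000, 0.4000)
After 2 days: (0.2250, 0.2850, 0.2825, 0.2075)
P(in Low after 2 days) = 0.2825

0.2825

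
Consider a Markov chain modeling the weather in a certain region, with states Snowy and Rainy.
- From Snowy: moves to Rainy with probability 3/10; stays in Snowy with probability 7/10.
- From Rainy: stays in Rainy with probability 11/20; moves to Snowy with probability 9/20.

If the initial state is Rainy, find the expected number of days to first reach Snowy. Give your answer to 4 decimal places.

2.2222

Let t(s) be the expected number of days to first reach Snowy from state s, with t(Snowy) = 0. Conditioning on the first day:
t(Rainy) = 1 + 0.55·t(Rainy)
Solving: t(Rainy) = 2.2222.
Expected days from Rainy to Snowy: 2.2222.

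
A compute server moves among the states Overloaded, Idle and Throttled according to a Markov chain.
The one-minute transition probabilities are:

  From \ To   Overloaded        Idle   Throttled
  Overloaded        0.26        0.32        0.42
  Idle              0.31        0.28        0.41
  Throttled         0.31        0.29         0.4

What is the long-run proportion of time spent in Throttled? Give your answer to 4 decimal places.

0.4089

Let the stationary distribution be π with π = πP and π_1 + π_2 + π_3 = 1.
π_1 = 0.26·π_1 + 0.31·π_2 + 0.31·π_3
π_2 = 0.32·π_1 + 0.28·π_2 + 0.29·π_3
Solving with the normalization constraint gives π = (0.2952, 0.2959, 0.4089).
So the stationary probability of Throttled is 0.4089.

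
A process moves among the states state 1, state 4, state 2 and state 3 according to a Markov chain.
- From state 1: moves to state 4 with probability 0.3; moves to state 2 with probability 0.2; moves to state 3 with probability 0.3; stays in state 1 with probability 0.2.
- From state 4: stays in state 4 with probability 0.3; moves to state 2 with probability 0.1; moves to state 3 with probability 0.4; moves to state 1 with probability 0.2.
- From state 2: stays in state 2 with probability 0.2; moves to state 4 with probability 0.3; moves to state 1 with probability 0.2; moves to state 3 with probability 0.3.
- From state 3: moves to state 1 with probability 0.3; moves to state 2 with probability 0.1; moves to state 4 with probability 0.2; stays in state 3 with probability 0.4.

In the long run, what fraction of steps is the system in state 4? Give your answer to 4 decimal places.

Let the stationary distribution be π with π = πP and π_1 + π_2 + π_3 + π_4 = 1.
π_1 = 0.2·π_1 + 0.2·π_2 + 0.2·π_3 + 0.3·π_4
π_2 = 0.3·π_1 + 0.3·π_2 + 0.3·π_3 + 0.2·π_4
π_3 = 0.2·π_1 + 0.1·π_2 + 0.2·π_3 + 0.1·π_4
Solving with the normalization constraint gives π = (0.2363, 0.2637, 0.1374, 0.3626).
So the stationary probability of state 4 is 0.2637.

0.2637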